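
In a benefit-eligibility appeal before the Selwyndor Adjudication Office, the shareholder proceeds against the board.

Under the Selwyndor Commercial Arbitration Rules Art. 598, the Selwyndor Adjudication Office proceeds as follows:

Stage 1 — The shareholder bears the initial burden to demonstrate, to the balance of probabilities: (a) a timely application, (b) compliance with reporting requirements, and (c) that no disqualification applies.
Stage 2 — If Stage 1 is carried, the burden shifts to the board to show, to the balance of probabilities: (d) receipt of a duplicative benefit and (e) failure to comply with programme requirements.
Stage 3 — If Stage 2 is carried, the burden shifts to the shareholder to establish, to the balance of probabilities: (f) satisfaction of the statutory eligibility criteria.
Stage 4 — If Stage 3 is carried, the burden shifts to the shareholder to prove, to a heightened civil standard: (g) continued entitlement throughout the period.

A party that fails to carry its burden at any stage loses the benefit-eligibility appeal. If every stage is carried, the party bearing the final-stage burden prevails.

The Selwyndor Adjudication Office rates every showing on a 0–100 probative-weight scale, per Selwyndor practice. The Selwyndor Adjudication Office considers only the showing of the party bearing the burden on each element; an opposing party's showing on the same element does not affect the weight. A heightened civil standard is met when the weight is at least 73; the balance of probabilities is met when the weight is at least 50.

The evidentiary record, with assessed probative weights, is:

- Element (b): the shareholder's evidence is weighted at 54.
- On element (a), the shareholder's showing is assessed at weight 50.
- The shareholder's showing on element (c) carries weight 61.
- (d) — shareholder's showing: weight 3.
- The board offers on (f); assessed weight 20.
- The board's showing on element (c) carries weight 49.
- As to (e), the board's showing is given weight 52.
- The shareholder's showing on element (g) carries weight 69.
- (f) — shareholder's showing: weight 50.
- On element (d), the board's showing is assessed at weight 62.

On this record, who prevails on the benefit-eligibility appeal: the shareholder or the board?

board

Stage 1 (shareholder, the balance of probabilities, weight is at least 50): (a) 50 ≥ 50 — meets; (b) 54 ≥ 50 — meets; (c) 61 (board's 49 disregarded) ≥ 50 — meets.
  Stage 1 is satisfied; the onus moves to the board.
Stage 2 (board, the balance of probabilities, weight is at least 50): (d) 62 (shareholder's 3 disregarded) ≥ 50 — meets; (e) 52 ≥ 50 — meets.
  All elements met. The burden passes to the shareholder.
Stage 3 (shareholder, the balance of probabilities, weight is at least 50): (f) 50 (board's 20 disregarded) ≥ 50 — meets.
  Stage 3 carried; the burden remains with the shareholder.
Stage 4 (shareholder, a heightened civil standard, weight is at least 73): (g) 69 < 73 — fails.
  Not every element is met, so the shareholder fails to carry Stage 4.
The analysis ends at Stage 4; the board prevails.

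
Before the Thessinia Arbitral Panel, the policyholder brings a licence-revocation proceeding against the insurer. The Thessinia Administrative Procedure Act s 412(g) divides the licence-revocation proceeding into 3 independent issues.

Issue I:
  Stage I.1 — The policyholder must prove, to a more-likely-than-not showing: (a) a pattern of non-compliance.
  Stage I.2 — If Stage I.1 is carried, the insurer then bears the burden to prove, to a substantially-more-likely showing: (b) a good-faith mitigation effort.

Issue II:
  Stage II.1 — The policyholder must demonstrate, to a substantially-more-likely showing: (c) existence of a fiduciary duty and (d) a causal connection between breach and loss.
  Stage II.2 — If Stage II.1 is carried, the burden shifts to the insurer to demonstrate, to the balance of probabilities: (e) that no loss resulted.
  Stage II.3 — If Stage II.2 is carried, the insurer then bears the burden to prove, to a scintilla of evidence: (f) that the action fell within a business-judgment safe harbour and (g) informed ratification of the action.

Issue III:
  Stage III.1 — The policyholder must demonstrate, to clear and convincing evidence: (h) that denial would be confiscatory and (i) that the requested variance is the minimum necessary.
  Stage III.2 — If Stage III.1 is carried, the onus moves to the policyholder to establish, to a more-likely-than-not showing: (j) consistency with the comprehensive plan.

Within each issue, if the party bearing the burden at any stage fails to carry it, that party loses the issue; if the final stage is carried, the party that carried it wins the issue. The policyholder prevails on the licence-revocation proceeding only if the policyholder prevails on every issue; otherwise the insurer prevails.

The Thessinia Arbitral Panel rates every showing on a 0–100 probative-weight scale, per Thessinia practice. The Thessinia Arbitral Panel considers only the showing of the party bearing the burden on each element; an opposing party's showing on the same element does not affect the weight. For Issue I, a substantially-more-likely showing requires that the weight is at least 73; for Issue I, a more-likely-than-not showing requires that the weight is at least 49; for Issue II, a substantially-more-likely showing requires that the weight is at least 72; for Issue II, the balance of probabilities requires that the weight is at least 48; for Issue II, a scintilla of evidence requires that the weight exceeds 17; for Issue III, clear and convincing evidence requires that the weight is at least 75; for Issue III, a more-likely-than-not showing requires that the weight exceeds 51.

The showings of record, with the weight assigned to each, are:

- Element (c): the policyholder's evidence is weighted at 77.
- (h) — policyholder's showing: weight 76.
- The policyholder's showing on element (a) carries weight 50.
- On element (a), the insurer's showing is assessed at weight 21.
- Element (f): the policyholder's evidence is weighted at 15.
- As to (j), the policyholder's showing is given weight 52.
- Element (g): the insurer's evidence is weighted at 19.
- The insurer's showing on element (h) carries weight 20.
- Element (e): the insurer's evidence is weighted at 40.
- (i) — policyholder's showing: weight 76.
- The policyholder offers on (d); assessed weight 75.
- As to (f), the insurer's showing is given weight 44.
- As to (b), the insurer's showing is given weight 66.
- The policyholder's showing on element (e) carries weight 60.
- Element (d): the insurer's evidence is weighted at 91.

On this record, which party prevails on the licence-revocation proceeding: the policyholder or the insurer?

— Issue I —
At Stage I.1 the policyholder must meet a more-likely-than-not showing (weight is at least 49): on (a) the weight is 50 (the insurer's 21 is given no effect), ≥ 49, so (a) meets the standard.
  Stage I.1 carried; the burden shifts to the insurer.
At Stage I.2 the insurer must meet a substantially-more-likely showing (weight is at least 73): on (b) the weight is 66, which does not reach 73, so (b) does not meet the standard.
  Not every element is met, so the insurer fails to carry Stage I.2.
The analysis ends at Stage I.2; the policyholder prevails on this issue.
— Issue II —
At Stage II.1 the policyholder must meet a substantially-more-likely showing (weight is at least 72): on (c) the weight is 77, ≥ 72, so (c) meets the standard; on (d) the weight is 75 (the insurer's 91 is given no effect), which does reach 72, so (d) meets the standard.
  All elements met. The burden passes to the insurer.
At Stage II.2 the insurer must meet the balance of probabilities (weight is at least 48): on (e) the weight is 40 (the policyholder's 60 is given no effect), which does not reach 48, so (e) does not meet the standard.
  The insurer does not carry Stage II.2.
The analysis ends at Stage II.2; the policyholder prevails on this issue.
— Issue III —
Stage III.1 — burden on policyholder; standard: clear and convincing evidence (weight is at least 75).
    (h): 76 (insurer's 20 disregarded) ≥ 75 [met]
    (i): 76 ≥ 75 [met]
  Stage III.1 carried; the burden remains with the policyholder.
Stage III.2 — burden on policyholder; standard: a more-likely-than-not showing (weight exceeds 51).
    (j): 52 > 51 [met]
  The policyholder carries the last stage.
With every stage satisfied, the policyholder prevails on this issue.
Per-issue: Issue I → policyholder; Issue II → policyholder; Issue III → policyholder. The policyholder must prevail on every issue; overall, the policyholder prevails.

policyholder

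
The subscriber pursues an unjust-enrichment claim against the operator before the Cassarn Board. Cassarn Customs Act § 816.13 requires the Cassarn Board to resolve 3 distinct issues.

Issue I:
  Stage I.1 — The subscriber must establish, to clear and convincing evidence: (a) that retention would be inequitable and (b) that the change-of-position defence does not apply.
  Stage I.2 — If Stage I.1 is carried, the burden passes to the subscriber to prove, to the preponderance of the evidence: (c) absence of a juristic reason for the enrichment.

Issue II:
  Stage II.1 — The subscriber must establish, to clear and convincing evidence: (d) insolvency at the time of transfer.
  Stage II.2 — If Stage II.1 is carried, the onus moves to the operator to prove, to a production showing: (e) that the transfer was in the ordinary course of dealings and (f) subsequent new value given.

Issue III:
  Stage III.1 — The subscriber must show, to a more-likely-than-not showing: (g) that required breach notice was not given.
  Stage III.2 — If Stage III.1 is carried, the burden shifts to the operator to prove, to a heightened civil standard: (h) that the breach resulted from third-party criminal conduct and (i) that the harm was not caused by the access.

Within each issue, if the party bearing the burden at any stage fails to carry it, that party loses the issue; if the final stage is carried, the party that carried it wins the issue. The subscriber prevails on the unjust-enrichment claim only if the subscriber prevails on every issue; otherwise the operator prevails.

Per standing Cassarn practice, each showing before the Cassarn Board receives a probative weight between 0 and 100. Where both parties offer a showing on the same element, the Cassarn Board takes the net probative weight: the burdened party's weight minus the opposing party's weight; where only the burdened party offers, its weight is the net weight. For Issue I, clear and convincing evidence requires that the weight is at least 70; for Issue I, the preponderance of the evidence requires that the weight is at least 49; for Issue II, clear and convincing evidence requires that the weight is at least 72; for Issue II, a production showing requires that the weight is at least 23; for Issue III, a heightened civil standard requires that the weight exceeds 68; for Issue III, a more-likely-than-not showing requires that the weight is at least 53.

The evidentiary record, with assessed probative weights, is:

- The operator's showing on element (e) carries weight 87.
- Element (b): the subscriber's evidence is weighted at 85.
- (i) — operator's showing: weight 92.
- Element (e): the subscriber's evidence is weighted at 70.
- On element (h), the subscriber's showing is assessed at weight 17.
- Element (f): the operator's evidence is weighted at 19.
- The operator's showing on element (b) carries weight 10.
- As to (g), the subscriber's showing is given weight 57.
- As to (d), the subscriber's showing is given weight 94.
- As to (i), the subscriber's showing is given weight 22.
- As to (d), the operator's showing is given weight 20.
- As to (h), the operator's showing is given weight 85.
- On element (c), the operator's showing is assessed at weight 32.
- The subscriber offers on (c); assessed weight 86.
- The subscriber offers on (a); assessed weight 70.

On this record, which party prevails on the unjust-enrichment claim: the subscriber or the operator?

— Issue I —
Stage I.1 — burden on subscriber; standard: clear and convincing evidence (weight is at least 70).
    (a): 70 ≥ 70 [met]
    (b): 85 − 10 = 75 ≥ 70 [met]
  All elements met. The subscriber retains the burden for Stage I.2.
Stage I.2 — burden on subscriber; standard: the preponderance of the evidence (weight is at least 49).
    (c): 86 − 32 = 54 ≥ 49 [met]
  Stage I.2 carried; the final stage is satisfied.
All stages carried — the subscriber prevails on this issue.
— Issue II —
Stage II.1 — burden on subscriber; standard: clear and convincing evidence (weight is at least 72).
    (d): 94 − 20 = 74 ≥ 72 [met]
  Stage II.1 carried; the burden shifts to the operator.
Stage II.2 — burden on operator; standard: a production showing (weight is at least 23).
    (e): 87 − 70 = 17 < 23 [not met]
    (f): 19 < 23 [not met]
  Not every element is met, so the operator fails to carry Stage II.2.
The analysis ends at Stage II.2; the subscriber prevails on this issue.
— Issue III —
At Stage III.1 the subscriber must meet a more-likely-than-not showing (weight is at least 53): on (g) the weight is 57, which does reach 53, so (g) meets the standard.
  Stage III.1 carried; the burden shifts to the operator.
At Stage III.2 the operator must meet a heightened civil standard (weight exceeds 68): on (h) the weight is 85 less the opposing 17 gives net 68, ≤ 68, so (h) does not meet the standard; on (i) the weight is 92 less the opposing 22 gives net 70, which does exceed 68, so (i) meets the standard.
  Not every element is met, so the operator fails to carry Stage III.2.
The subscriber prevails on this issue.
Per-issue: Issue I → subscriber; Issue II → subscriber; Issue III → subscriber. The subscriber must prevail on every issue; overall, the subscriber prevails.

subscriber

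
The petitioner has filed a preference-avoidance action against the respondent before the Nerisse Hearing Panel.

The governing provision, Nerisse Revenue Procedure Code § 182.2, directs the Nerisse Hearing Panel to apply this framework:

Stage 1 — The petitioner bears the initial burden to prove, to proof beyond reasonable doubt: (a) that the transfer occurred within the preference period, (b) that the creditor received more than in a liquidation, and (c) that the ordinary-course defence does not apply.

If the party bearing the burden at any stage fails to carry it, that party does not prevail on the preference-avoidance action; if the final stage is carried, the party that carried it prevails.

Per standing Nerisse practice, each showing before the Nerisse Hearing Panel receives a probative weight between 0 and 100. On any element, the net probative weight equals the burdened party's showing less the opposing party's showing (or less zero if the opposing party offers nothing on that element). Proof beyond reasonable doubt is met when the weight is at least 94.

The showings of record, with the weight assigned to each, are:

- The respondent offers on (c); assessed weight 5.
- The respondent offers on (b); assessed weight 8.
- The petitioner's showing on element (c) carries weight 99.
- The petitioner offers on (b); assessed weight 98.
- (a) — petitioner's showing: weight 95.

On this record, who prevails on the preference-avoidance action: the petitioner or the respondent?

respondent

Stage 1 (petitioner, proof beyond reasonable doubt, weight is at least 94): (a) 95 ≥ 94 — meets; (b) net 98−8=90 < 94 — fails; (c) net 99−5=94 ≥ 94 — meets.
  Not every element is met, so the petitioner fails to carry Stage 1.
The analysis ends at Stage 1; the respondent prevails.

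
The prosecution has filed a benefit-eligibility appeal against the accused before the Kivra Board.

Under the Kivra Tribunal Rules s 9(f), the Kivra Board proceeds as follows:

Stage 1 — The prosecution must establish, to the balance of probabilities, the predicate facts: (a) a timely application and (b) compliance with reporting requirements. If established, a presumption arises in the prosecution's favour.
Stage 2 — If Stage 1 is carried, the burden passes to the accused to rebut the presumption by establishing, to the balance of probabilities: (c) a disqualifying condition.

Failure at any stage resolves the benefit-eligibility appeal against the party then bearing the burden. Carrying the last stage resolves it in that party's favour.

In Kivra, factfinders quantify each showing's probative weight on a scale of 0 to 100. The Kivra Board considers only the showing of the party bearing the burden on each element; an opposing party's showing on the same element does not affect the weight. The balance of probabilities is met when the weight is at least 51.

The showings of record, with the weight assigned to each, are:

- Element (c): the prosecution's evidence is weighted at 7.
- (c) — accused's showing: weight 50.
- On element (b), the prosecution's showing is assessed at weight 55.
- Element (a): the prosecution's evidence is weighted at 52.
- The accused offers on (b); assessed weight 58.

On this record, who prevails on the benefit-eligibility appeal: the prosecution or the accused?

prosecution

At Stage 1 the prosecution must meet the balance of probabilities (weight is at least 51): on (a) the weight is 52, which does reach 51, so (a) meets the standard; on (b) the weight is 55 (the accused's 58 is given no effect), which does reach 51, so (b) meets the standard.
  Stage 1 carried; the burden shifts to the accused.
At Stage 2 the accused must meet the balance of probabilities (weight is at least 51): on (c) the weight is 50 (the prosecution's 7 is given no effect), < 51, so (c) does not meet the standard.
  Not every element is met, so the accused fails to carry Stage 2.
So the prosecution prevails.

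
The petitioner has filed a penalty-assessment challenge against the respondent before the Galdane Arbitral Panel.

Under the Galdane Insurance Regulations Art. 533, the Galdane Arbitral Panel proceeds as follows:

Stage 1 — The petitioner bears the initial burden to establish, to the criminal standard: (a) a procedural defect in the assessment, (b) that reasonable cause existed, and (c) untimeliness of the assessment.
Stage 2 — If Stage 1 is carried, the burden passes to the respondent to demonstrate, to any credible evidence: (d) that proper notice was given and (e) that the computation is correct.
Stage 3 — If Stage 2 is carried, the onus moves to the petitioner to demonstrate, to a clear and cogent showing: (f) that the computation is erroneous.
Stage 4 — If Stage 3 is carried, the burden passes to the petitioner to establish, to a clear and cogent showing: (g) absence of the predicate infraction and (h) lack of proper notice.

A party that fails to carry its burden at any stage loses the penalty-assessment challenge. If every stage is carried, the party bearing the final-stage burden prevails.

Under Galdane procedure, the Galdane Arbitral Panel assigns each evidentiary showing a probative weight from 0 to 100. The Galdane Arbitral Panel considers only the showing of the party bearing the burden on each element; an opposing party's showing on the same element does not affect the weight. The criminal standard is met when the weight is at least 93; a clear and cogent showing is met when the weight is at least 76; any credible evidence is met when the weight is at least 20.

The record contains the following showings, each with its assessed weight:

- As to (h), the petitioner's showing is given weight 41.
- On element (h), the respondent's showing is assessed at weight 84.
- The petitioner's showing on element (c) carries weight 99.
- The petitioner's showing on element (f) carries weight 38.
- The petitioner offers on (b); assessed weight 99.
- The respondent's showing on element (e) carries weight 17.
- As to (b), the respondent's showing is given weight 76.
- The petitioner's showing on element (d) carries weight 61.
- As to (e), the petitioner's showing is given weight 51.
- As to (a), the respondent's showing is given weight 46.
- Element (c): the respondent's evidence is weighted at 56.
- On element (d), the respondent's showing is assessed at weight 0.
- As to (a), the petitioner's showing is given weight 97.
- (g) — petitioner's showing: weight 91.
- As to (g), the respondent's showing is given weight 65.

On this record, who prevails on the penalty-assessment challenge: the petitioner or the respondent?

Stage 1 — burden on petitioner; standard: the criminal standard (weight is at least 93).
    (a): 97 (respondent's 46 disregarded) ≥ 93 [met]
    (b): 99 (respondent's 76 disregarded) ≥ 93 [met]
    (c): 99 (respondent's 56 disregarded) ≥ 93 [met]
  Stage 1 carried; the burden shifts to the respondent.
Stage 2 — burden on respondent; standard: any credible evidence (weight is at least 20).
    (d): 0 (petitioner's 61 disregarded) < 20 [not met]
    (e): 17 (petitioner's 51 disregarded) < 20 [not met]
  The respondent does not carry Stage 2.
The analysis ends at Stage 2; the petitioner prevails.

petitioner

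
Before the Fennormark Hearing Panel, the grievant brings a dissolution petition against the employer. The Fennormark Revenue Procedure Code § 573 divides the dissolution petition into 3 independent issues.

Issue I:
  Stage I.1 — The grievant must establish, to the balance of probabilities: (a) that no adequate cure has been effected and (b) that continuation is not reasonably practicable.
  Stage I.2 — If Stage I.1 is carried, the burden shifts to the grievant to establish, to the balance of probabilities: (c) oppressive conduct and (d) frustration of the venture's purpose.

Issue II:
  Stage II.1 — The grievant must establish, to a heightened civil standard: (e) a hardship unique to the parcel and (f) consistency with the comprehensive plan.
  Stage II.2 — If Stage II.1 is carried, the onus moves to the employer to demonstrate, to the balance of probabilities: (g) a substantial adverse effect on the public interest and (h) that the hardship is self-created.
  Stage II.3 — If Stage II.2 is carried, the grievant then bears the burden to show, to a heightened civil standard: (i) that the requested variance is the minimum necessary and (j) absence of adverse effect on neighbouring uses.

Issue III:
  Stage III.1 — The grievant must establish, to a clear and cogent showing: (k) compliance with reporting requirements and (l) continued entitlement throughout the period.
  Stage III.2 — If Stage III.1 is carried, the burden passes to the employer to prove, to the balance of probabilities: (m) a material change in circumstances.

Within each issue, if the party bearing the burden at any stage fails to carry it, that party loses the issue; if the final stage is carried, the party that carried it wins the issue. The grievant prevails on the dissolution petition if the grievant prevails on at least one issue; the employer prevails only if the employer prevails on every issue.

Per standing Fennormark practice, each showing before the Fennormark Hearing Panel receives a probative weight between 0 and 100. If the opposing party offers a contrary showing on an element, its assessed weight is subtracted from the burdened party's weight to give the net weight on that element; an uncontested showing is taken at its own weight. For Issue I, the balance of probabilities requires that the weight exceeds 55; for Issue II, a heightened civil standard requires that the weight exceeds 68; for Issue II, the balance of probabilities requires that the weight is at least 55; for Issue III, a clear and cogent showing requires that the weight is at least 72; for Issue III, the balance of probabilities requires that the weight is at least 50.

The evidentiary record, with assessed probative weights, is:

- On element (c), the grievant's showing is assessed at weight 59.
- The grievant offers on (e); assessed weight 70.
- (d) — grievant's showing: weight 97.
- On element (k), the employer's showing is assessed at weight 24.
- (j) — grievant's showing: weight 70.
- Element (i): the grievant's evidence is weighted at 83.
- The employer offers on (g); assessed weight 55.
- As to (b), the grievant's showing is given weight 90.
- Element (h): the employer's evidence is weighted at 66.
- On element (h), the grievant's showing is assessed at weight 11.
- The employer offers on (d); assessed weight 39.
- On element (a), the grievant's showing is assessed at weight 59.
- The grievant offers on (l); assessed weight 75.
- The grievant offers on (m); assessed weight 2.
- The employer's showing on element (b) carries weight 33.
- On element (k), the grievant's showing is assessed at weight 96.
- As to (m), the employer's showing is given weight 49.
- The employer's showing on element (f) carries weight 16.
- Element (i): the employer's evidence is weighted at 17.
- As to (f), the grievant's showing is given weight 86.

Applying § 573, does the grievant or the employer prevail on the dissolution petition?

grievant

— Issue I —
Stage I.1 (grievant, the balance of probabilities, weight exceeds 55): (a) 59 > 55 — meets; (b) net 90−33=57 > 55 — meets.
  Stage I.1 is satisfied; the grievant continues to bear the burden.
Stage I.2 (grievant, the balance of probabilities, weight exceeds 55): (c) 59 > 55 — meets; (d) net 97−39=58 > 55 — meets.
  Stage I.2 carried; the final stage is satisfied.
All stages carried — the grievant prevails on this issue.
— Issue II —
Stage II.1 — burden on grievant; standard: a heightened civil standard (weight exceeds 68).
    (e): 70 > 68 [met]
    (f): 86 − 16 = 70 > 68 [met]
  The grievant carries Stage II.1; the employer now bears the burden.
Stage II.2 — burden on employer; standard: the balance of probabilities (weight is at least 55).
    (g): 55 ≥ 55 [met]
    (h): 66 − 11 = 55 ≥ 55 [met]
  The employer carries Stage II.2; the grievant now bears the burden.
Stage II.3 — burden on grievant; standard: a heightened civil standard (weight exceeds 68).
    (i): 83 − 17 = 66 ≤ 68 [not met]
    (j): 70 > 68 [met]
  The grievant does not carry Stage II.3.
The analysis ends at Stage II.3; the employer prevails on this issue.
— Issue III —
At Stage III.1 the grievant must meet a clear and cogent showing (weight is at least 72): on (k) the weight is 96 less the opposing 24 gives net 72, ≥ 72, so (k) meets the standard; on (l) the weight is 75, which does reach 72, so (l) meets the standard.
  Stage III.1 is satisfied; the onus moves to the employer.
At Stage III.2 the employer must meet the balance of probabilities (weight is at least 50): on (m) the weight is 49 less the opposing 2 gives net 47, < 50, so (m) does not meet the standard.
  Not every element is met, so the employer fails to carry Stage III.2.
So the grievant prevails on this issue.
Per-issue: Issue I → grievant; Issue II → employer; Issue III → grievant. The grievant must prevail on at least one issue; overall, the grievant prevails.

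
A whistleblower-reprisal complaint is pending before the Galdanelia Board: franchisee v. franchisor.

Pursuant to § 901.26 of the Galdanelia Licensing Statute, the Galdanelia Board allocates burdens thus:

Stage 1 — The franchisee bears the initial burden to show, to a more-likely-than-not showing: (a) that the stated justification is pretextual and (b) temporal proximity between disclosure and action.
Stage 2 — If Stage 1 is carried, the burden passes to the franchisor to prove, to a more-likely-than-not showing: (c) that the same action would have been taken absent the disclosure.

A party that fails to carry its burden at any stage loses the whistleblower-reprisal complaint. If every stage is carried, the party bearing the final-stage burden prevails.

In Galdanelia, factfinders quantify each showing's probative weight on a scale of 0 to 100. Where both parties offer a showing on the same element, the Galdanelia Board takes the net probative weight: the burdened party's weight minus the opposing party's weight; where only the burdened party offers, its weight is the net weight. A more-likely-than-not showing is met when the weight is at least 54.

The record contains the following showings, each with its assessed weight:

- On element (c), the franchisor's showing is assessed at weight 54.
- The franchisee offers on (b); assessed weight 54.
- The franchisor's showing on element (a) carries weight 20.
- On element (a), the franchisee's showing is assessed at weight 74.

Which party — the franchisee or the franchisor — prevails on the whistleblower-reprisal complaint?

franchisor

Stage 1 (franchisee, a more-likely-than-not showing, weight is at least 54): (a) net 74−20=54 ≥ 54 — meets; (b) 54 ≥ 54 — meets.
  All elements met. The burden passes to the franchisor.
Stage 2 (franchisor, a more-likely-than-not showing, weight is at least 54): (c) 54 ≥ 54 — meets.
  All elements met at the final stage.
Every stage carried; the franchisor prevails.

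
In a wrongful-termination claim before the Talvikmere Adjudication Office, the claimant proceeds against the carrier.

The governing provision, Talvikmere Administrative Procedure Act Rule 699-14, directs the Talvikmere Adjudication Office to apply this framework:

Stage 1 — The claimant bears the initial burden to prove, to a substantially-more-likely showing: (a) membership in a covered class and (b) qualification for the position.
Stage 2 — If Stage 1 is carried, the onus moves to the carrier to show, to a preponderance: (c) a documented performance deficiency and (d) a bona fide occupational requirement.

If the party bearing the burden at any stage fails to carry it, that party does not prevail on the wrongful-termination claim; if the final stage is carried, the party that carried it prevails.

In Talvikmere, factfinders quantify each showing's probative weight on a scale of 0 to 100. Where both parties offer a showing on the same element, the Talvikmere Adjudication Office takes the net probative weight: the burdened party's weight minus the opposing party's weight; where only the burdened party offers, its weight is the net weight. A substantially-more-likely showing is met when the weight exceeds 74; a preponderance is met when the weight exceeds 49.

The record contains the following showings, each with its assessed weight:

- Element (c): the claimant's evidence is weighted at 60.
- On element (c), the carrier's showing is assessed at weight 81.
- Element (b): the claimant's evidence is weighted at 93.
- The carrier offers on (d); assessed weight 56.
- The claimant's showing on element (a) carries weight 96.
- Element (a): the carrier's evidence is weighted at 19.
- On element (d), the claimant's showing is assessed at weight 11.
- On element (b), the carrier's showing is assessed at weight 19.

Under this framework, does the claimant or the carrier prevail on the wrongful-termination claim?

At Stage 1 the claimant must meet a substantially-more-likely showing (weight exceeds 74): on (a) the weight is 96 less the opposing 19 gives net 77, > 74, so (a) meets the standard; on (b) the weight is 93 less the opposing 19 gives net 74, which does not exceed 74, so (b) does not meet the standard.
  Not every element is met, so the claimant fails to carry Stage 1.
The carrier prevails.

carrier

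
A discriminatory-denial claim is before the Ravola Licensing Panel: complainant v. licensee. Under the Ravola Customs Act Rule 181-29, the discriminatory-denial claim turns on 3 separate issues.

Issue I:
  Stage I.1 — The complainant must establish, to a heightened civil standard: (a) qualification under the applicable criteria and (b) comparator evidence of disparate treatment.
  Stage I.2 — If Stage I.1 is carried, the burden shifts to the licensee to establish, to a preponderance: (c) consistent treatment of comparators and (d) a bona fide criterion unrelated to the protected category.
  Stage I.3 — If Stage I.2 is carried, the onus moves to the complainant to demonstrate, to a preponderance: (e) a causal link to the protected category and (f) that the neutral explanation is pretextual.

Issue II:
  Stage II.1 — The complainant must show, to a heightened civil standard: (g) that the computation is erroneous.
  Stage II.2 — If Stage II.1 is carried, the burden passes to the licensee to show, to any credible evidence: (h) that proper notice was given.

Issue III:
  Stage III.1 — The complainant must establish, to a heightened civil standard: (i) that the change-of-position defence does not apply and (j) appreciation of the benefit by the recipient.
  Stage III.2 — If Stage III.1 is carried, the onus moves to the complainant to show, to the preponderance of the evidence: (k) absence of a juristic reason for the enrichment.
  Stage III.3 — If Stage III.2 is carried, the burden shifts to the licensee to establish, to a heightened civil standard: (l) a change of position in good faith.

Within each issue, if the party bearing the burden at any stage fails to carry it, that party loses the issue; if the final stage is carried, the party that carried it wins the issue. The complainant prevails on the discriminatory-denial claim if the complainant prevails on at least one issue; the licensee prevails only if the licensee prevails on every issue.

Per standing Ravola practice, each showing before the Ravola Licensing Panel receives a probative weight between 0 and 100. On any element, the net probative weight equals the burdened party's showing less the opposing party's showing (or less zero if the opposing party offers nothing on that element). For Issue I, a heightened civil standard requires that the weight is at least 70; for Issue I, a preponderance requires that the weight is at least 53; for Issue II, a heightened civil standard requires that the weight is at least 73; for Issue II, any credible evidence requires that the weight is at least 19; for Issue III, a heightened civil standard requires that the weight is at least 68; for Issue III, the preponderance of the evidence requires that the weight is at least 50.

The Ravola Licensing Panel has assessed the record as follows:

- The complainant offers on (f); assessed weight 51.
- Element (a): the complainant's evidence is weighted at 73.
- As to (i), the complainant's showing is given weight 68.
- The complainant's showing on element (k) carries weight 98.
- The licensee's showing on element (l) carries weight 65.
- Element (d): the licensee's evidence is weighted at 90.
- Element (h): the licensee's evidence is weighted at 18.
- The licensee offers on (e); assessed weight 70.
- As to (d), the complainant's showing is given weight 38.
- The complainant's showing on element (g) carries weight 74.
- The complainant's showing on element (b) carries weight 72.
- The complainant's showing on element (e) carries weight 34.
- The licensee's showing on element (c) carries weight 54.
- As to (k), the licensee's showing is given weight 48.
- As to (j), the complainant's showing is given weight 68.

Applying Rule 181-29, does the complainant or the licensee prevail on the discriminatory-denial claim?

complainant

— Issue I —
Stage I.1 — burden on complainant; standard: a heightened civil standard (weight is at least 70).
    (a): 73 ≥ 70 [met]
    (b): 72 ≥ 70 [met]
  The complainant carries Stage I.1; the licensee now bears the burden.
Stage I.2 — burden on licensee; standard: a preponderance (weight is at least 53).
    (c): 54 ≥ 53 [met]
    (d): 90 − 38 = 52 < 53 [not met]
  Stage I.2 not carried; the licensee fails its burden.
So the complainant prevails on this issue.
— Issue II —
Stage II.1 (complainant, a heightened civil standard, weight is at least 73): (g) 74 ≥ 73 — meets.
  Stage II.1 carried; the burden shifts to the licensee.
Stage II.2 (licensee, any credible evidence, weight is at least 19): (h) 18 < 19 — fails.
  Stage II.2 not carried; the licensee fails its burden.
So the complainant prevails on this issue.
— Issue III —
Stage III.1 (complainant, a heightened civil standard, weight is at least 68): (i) 68 ≥ 68 — meets; (j) 68 ≥ 68 — meets.
  Stage III.1 carried; the burden remains with the complainant.
Stage III.2 (complainant, the preponderance of the evidence, weight is at least 50): (k) net 98−48=50 ≥ 50 — meets.
  The complainant carries Stage III.2; the licensee now bears the burden.
Stage III.3 (licensee, a heightened civil standard, weight is at least 68): (l) 65 < 68 — fails.
  Not every element is met, so the licensee fails to carry Stage III.3.
The complainant prevails on this issue.
Per-issue: Issue I → complainant; Issue II → complainant; Issue III → complainant. The complainant must prevail on at least one issue; overall, the complainant prevails.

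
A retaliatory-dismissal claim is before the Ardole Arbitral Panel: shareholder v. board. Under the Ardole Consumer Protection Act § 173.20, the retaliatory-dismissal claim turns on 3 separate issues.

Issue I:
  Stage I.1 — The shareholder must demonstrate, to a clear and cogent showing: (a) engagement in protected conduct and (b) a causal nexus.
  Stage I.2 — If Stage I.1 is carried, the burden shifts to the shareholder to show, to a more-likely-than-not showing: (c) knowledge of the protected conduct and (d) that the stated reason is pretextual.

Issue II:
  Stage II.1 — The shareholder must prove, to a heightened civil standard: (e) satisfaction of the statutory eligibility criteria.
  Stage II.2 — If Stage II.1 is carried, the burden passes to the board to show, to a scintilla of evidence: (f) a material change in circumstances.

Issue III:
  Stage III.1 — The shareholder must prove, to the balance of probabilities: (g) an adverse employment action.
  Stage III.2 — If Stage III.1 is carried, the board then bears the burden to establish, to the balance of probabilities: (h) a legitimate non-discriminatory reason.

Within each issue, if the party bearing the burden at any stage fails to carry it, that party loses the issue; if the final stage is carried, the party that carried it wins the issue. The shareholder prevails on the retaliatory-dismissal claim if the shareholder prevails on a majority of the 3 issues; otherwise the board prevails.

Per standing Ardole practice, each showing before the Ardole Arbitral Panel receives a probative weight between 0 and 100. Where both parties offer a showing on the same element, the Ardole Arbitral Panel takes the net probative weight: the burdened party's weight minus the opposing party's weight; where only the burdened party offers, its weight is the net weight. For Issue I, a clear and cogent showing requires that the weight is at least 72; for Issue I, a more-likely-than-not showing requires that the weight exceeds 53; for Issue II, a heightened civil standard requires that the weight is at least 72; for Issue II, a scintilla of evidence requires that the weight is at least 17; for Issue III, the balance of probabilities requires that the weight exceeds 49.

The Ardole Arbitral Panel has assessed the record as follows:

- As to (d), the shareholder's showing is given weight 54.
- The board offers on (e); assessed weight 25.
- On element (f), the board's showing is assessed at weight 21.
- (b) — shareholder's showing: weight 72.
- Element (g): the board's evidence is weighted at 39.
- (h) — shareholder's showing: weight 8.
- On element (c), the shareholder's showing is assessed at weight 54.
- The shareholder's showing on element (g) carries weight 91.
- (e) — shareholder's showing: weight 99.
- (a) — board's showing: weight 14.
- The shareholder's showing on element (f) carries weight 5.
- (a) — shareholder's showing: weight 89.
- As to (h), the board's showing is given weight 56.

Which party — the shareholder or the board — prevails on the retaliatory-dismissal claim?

— Issue I —
Stage I.1 (shareholder, a clear and cogent showing, weight is at least 72): (a) net 89−14=75 ≥ 72 — meets; (b) 72 ≥ 72 — meets.
  Stage I.1 carried; the burden remains with the shareholder.
Stage I.2 (shareholder, a more-likely-than-not showing, weight exceeds 53): (c) 54 > 53 — meets; (d) 54 > 53 — meets.
  The shareholder carries the last stage.
Every stage carried; the shareholder prevails on this issue.
— Issue II —
Stage II.1 — burden on shareholder; standard: a heightened civil standard (weight is at least 72).
    (e): 99 − 25 = 74 ≥ 72 [met]
  Stage II.1 is satisfied; the onus moves to the board.
Stage II.2 — burden on board; standard: a scintilla of evidence (weight is at least 17).
    (f): 21 − 5 = 16 < 17 [not met]
  The board does not carry Stage II.2.
The shareholder prevails on this issue.
— Issue III —
At Stage III.1 the shareholder must meet the balance of probabilities (weight exceeds 49): on (g) the weight is 91 less the opposing 39 gives net 52, > 49, so (g) meets the standard.
  All elements met. The burden passes to the board.
At Stage III.2 the board must meet the balance of probabilities (weight exceeds 49): on (h) the weight is 56 less the opposing 8 gives net 48, which does not exceed 49, so (h) does not meet the standard.
  Stage III.2 not carried; the board fails its burden.
So the shareholder prevails on this issue.
Per-issue: Issue I → shareholder; Issue II → shareholder; Issue III → shareholder. The shareholder must prevail on a majority of issues; overall, the shareholder prevails.

shareholder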